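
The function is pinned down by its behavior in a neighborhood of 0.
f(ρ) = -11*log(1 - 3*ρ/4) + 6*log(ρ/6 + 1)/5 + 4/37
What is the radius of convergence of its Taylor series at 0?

Branch term (6/5)*log(1 - ρ/(-6)): its argument vanishes at ρ = -6, a logarithmic branch point, modulus 6.
Branch term (-11)*log(1 - ρ/(4/3)): its argument vanishes at ρ = 4/3, a logarithmic branch point, modulus 4/3.
The radius of convergence is the smallest modulus among the singular points: 4/3.

The radius of convergence is 4/3.


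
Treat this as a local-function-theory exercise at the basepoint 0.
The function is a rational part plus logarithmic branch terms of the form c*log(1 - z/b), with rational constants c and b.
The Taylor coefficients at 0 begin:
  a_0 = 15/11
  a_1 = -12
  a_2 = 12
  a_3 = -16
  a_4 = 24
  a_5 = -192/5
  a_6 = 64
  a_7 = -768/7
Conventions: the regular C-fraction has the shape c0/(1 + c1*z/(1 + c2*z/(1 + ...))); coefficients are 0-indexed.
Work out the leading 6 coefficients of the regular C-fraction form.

Taylor coefficients (read off): a_0 = 15/11, a_1 = -12, a_2 = 12, a_3 = -16, a_4 = 24, a_5 = -192/5.
c0 = a_0 = 15/11. Peel one level at a time: if S = 1 + c*z/S' with S'(0) = 1, then c is the z-coefficient of S and S' = c*z/(S - 1).
S_1 = c0/f = 1 + (44/5)*z + (1716/25)*z^2 + ...; c1 = 44/5.
S_2 = c1*z/(S_1 - 1) = 1 + (-39/5)*z + (-1/3)*z^2 + ...; c2 = -39/5.
S_3 = c2*z/(S_2 - 1) = 1 + (-5/117)*z + (610/13689)*z^2 + ...; c3 = -5/117.
S_4 = c3*z/(S_3 - 1) = 1 + (122/117)*z + (-4/15)*z^2 + ...; c4 = 122/117.
S_5 = c4*z/(S_4 - 1) = 1 + (78/305)*z + ...; c5 = 78/305.

The regular C-fraction coefficients are [15/11, 44/5, -39/5, -5/117, 122/117, 78/305].


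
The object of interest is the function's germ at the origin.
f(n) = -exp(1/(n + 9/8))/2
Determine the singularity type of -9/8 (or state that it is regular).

The point is an essential singularity.

The exponent 1/(n - (-9/8)) has a pole at -9/8, so exp(1/(n - (-9/8))) takes every nonzero value near it: an essential singularity (not a pole of any order).


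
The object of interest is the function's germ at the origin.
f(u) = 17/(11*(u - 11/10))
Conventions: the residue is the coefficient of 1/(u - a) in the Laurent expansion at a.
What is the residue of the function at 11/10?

The residue is 17/11.

At the order-1 pole 11/10 set g(u) = (u - (11/10))*f(u) = 17/11.
Simple pole: residue = g(a) at a = 11/10, which is 17/11.


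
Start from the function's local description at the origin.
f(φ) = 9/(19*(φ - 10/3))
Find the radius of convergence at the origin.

Denominator factor (φ - 10/3): pole of order 1 at 10/3, modulus 10/3.
The radius of convergence is the smallest modulus among the singular points: 10/3.

The radius of convergence is 10/3.


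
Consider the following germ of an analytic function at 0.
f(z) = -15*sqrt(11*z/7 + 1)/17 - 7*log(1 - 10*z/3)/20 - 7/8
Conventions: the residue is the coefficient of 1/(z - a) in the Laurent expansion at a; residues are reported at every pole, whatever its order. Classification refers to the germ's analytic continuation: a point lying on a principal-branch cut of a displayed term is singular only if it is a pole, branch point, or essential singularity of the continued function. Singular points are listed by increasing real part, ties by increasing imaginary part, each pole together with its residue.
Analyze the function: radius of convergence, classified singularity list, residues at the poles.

Branch term (-7/20)*log(1 - z/(3/10)): its argument vanishes at z = 3/10, a logarithmic branch point, modulus 3/10.
Branch term (-15/17)*sqrt(1 - z/(-7/11)): its argument vanishes at z = -7/11, a square-root branch point, modulus 7/11.
The radius of convergence is the smallest modulus among the singular points: 3/10.
List the singular points by increasing real part (a conjugate pair: the negative imaginary part first).

Radius of convergence at 0: 3/10.
At -7/11: an algebraic (square-root) branch point.
At 3/10: a logarithmic branch point.


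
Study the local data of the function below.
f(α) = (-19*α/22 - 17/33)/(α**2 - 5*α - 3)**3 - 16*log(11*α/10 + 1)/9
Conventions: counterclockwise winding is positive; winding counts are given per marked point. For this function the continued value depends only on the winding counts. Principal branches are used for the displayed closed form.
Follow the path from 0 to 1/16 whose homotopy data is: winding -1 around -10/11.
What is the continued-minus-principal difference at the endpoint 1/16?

Continued minus principal equals (32/9)*pi*i.

The rational part is single-valued and drops out of the difference; each branch term changes only by its own monodromy.
(-16/9)*log(1 - α/(-10/11)): each positive loop around -10/11 adds 2*pi*i to the log, so winding -1 contributes (-16/9)*(-1)*2*pi*i = (32/9)*pi*i.
Summing the contributions at α = 1/16 gives (32/9)*pi*i.


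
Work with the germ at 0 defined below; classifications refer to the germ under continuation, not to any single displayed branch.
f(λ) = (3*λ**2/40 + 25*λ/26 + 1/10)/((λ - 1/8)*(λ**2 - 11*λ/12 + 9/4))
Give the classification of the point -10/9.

Denominator factors: λ**2 - 11*λ/12 + 9/4 = 1459/324 at λ = -10/9; λ - 1/8 = -89/72 at λ = -10/9 — none vanishes.
So the germ continues analytically to -10/9.

The point is a regular point.


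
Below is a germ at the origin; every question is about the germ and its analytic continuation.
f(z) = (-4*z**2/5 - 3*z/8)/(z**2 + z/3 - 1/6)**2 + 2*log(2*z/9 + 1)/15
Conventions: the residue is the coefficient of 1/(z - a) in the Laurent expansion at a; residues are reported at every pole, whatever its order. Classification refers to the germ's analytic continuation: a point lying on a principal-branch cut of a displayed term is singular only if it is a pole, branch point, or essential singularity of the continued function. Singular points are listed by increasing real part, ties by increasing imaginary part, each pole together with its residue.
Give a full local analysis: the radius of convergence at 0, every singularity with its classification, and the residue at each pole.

Radius of convergence at 0: -1/6 + (1/6)*sqrt(7).
At -9/2: a logarithmic branch point.
At -1/6 - (1/6)*sqrt(7): a pole of order 2; residue (423/1960)*sqrt(7).
At -1/6 + (1/6)*sqrt(7): a pole of order 2; residue -(423/1960)*sqrt(7).


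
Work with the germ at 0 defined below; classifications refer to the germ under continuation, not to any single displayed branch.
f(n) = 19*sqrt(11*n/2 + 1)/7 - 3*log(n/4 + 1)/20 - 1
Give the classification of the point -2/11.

The term (19/7)*sqrt(1 - n/(-2/11)) has argument 1 - -2/11/(-2/11) = 0 at -2/11: a square-root (algebraic, two-sheeted) branch point; the remaining terms are analytic or single-valued there.

The point is an algebraic (square-root) branch point.


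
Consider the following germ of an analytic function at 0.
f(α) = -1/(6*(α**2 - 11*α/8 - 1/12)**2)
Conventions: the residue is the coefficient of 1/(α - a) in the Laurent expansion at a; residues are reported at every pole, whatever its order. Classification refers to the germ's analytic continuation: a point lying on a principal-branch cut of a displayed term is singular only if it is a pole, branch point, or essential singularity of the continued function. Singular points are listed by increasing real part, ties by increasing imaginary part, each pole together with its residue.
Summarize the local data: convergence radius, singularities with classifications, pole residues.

Radius of convergence at 0: -11/16 + (1/48)*sqrt(1281).
At 11/16 - (1/48)*sqrt(1281): a pole of order 2; residue -(512/182329)*sqrt(1281).
At 11/16 + (1/48)*sqrt(1281): a pole of order 2; residue (512/182329)*sqrt(1281).

Denominator factor (α**2 - 11*α/8 - 1/12)^2: discriminant 427/192, real irrational roots 11/16 + (1/48)*sqrt(1281) and 11/16 - (1/48)*sqrt(1281); poles of order 2, moduli 11/16 + (1/48)*sqrt(1281) and -11/16 + (1/48)*sqrt(1281).
The radius of convergence is the smallest modulus among the singular points: -11/16 + (1/48)*sqrt(1281).
The factor α**2 - 11*α/8 - 1/12 splits as (α - a)(α - a') with a = 11/16 - (1/48)*sqrt(1281), a' = 11/16 + (1/48)*sqrt(1281). At the order-2 pole a set g(α) = (α - a)^2*f(α) = [-1/6] / (α - a')^2.
Order-2 pole: residue = g'(a); g'(11/16 - (1/48)*sqrt(1281)) = -(512/182329)*sqrt(1281), so the residue is -(512/182329)*sqrt(1281).
The factor α**2 - 11*α/8 - 1/12 splits as (α - a)(α - a') with a = 11/16 + (1/48)*sqrt(1281), a' = 11/16 - (1/48)*sqrt(1281). At the order-2 pole a set g(α) = (α - a)^2*f(α) = [-1/6] / (α - a')^2.
Order-2 pole: residue = g'(a); g'(11/16 + (1/48)*sqrt(1281)) = (512/182329)*sqrt(1281), so the residue is (512/182329)*sqrt(1281).
List the singular points by increasing real part (a conjugate pair: the negative imaginary part first).


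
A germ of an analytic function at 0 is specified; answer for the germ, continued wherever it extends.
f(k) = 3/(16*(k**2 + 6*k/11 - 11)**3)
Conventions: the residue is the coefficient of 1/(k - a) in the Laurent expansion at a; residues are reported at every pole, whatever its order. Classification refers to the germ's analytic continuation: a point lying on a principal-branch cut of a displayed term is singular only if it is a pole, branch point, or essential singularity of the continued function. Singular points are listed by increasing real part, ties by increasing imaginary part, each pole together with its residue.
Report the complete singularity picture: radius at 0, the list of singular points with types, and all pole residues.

Radius of convergence at 0: -3/11 + (2/11)*sqrt(335).
At -3/11 - (2/11)*sqrt(335): a pole of order 3; residue -(1449459/307981312000)*sqrt(335).
At -3/11 + (2/11)*sqrt(335): a pole of order 3; residue (1449459/307981312000)*sqrt(335).

Denominator factor (k**2 + 6*k/11 - 11)^3: discriminant 5360/121, real irrational roots -3/11 + (2/11)*sqrt(335) and -3/11 - (2/11)*sqrt(335); poles of order 3, moduli -3/11 + (2/11)*sqrt(335) and 3/11 + (2/11)*sqrt(335).
The radius of convergence is the smallest modulus among the singular points: -3/11 + (2/11)*sqrt(335).
The factor k**2 + 6*k/11 - 11 splits as (k - a)(k - a') with a = -3/11 - (2/11)*sqrt(335), a' = -3/11 + (2/11)*sqrt(335). At the order-3 pole a set g(k) = (k - a)^3*f(k) = [3/16] / (k - a')^3.
Order-3 pole: residue = g''(a)/2; g''(-3/11 - (2/11)*sqrt(335)) = -(1449459/153990656000)*sqrt(335), so the residue is -(1449459/307981312000)*sqrt(335).
The factor k**2 + 6*k/11 - 11 splits as (k - a)(k - a') with a = -3/11 + (2/11)*sqrt(335), a' = -3/11 - (2/11)*sqrt(335). At the order-3 pole a set g(k) = (k - a)^3*f(k) = [3/16] / (k - a')^3.
Order-3 pole: residue = g''(a)/2; g''(-3/11 + (2/11)*sqrt(335)) = (1449459/153990656000)*sqrt(335), so the residue is (1449459/307981312000)*sqrt(335).
List the singular points by increasing real part (a conjugate pair: the negative imaginary part first).


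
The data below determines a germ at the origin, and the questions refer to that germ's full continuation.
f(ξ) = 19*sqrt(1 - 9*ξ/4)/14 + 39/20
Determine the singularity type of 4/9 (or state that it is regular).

The point is an algebraic (square-root) branch point.

The term (19/14)*sqrt(1 - ξ/(4/9)) has argument 1 - 4/9/(4/9) = 0 at 4/9: a square-root (algebraic, two-sheeted) branch point; the remaining terms are analytic or single-valued there.


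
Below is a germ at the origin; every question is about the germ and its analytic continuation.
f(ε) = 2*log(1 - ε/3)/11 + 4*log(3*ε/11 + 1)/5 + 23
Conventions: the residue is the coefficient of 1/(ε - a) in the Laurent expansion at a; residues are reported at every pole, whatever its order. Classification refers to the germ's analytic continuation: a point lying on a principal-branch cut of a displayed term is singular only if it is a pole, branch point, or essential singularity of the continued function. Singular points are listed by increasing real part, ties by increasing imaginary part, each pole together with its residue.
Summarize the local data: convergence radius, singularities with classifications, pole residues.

Branch term (4/5)*log(1 - ε/(-11/3)): its argument vanishes at ε = -11/3, a logarithmic branch point, modulus 11/3.
Branch term (2/11)*log(1 - ε/(3)): its argument vanishes at ε = 3, a logarithmic branch point, modulus 3.
The radius of convergence is the smallest modulus among the singular points: 3.
List the singular points by increasing real part (a conjugate pair: the negative imaginary part first).

Radius of convergence at 0: 3.
At -11/3: a logarithmic branch point.
At 3: a logarithmic branch point.


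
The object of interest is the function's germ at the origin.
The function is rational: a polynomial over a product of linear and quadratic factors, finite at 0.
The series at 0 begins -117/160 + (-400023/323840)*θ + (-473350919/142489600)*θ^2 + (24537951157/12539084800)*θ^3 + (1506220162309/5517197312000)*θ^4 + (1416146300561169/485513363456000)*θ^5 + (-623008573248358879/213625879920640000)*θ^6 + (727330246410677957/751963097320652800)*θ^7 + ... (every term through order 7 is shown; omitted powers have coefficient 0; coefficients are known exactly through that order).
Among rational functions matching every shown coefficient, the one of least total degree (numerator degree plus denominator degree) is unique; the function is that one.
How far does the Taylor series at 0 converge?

The radius of convergence is 8/9.


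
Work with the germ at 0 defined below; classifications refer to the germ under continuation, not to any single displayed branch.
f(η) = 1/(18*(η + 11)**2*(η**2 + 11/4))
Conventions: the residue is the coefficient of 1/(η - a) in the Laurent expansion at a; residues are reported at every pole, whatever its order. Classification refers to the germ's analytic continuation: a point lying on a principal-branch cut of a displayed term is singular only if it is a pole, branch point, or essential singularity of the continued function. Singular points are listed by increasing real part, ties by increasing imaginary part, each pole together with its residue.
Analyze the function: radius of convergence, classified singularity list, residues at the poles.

Radius of convergence at 0: (1/2)*sqrt(11).
At -11: a pole of order 2; residue 16/200475.
At -((1/2)*sqrt(11))*i: a pole of order 1; residue (-8/200475) + ((86/2205225)*sqrt(11))*i.
At ((1/2)*sqrt(11))*i: a pole of order 1; residue (-8/200475) - ((86/2205225)*sqrt(11))*i.

Denominator factor (η**2 + 11/4): discriminant -11, complex-conjugate roots ((1/2)*sqrt(11))*i and -((1/2)*sqrt(11))*i; poles of order 1, moduli (1/2)*sqrt(11) and (1/2)*sqrt(11).
Denominator factor (η + 11)^2: pole of order 2 at -11, modulus 11.
The radius of convergence is the smallest modulus among the singular points: (1/2)*sqrt(11).
At the order-2 pole -11 set g(η) = (η - (-11))^2*f(η) = 1/(18*(η**2 + 11/4)).
Order-2 pole: residue = g'(a); g'(-11) = 16/200475, so the residue is 16/200475.
The factor η**2 + 11/4 splits as (η - a)(η - a') with a = -((1/2)*sqrt(11))*i, a' = ((1/2)*sqrt(11))*i. At the order-1 pole a set g(η) = (η - a)*f(η) = [1/(18*(η + 11)**2)] / (η - a').
Simple pole: residue = g(a) at a = -((1/2)*sqrt(11))*i, which is (-8/200475) + ((86/2205225)*sqrt(11))*i.
The factor η**2 + 11/4 splits as (η - a)(η - a') with a = ((1/2)*sqrt(11))*i, a' = -((1/2)*sqrt(11))*i. At the order-1 pole a set g(η) = (η - a)*f(η) = [1/(18*(η + 11)**2)] / (η - a').
Simple pole: residue = g(a) at a = ((1/2)*sqrt(11))*i, which is (-8/200475) - ((86/2205225)*sqrt(11))*i.
List the singular points by increasing real part (a conjugate pair: the negative imaginary part first).


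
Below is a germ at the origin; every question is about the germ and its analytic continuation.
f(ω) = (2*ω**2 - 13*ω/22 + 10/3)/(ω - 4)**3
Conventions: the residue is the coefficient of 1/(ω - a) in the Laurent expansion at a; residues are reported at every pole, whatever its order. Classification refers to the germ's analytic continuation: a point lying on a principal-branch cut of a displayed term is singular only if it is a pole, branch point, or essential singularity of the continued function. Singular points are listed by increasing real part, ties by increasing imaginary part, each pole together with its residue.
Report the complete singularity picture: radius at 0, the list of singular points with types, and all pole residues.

Denominator factor (ω - 4)^3: pole of order 3 at 4, modulus 4.
The radius of convergence is the smallest modulus among the singular points: 4.
At the order-3 pole 4 set g(ω) = (ω - (4))^3*f(ω) = 2*ω**2 - 13*ω/22 + 10/3.
Order-3 pole: residue = g''(a)/2; g''(4) = 4, so the residue is 2.

Radius of convergence at 0: 4.
At 4: a pole of order 3; residue 2.


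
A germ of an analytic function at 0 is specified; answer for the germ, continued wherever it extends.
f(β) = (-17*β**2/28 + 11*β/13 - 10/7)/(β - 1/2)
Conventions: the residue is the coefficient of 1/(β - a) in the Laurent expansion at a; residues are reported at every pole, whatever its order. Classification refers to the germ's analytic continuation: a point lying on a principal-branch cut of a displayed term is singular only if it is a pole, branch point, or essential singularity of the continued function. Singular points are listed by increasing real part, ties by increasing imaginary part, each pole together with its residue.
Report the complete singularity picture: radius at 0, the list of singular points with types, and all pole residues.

Denominator factor (β - 1/2): pole of order 1 at 1/2, modulus 1/2.
The radius of convergence is the smallest modulus among the singular points: 1/2.
At the order-1 pole 1/2 set g(β) = (β - (1/2))*f(β) = -17*β**2/28 + 11*β/13 - 10/7.
Simple pole: residue = g(a) at a = 1/2, which is -1685/1456.

Radius of convergence at 0: 1/2.
At 1/2: a pole of order 1; residue -1685/1456.


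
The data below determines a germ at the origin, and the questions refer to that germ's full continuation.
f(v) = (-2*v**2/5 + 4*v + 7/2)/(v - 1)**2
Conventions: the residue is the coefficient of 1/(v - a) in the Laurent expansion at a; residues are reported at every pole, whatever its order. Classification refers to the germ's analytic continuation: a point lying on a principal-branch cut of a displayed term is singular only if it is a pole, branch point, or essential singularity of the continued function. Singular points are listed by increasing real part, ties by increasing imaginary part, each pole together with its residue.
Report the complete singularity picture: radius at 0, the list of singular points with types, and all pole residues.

Radius of convergence at 0: 1.
At 1: a pole of order 2; residue 16/5.

Denominator factor (v - 1)^2: pole of order 2 at 1, modulus 1.
The radius of convergence is the smallest modulus among the singular points: 1.
At the order-2 pole 1 set g(v) = (v - (1))^2*f(v) = -2*v**2/5 + 4*v + 7/2.
Order-2 pole: residue = g'(a); g'(1) = 16/5, so the residue is 16/5.


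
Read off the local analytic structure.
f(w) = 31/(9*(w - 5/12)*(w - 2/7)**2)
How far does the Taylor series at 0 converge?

The radius of convergence is 2/7.

Denominator factor (w - 5/12): pole of order 1 at 5/12, modulus 5/12.
Denominator factor (w - 2/7)^2: pole of order 2 at 2/7, modulus 2/7.
The radius of convergence is the smallest modulus among the singular points: 2/7.


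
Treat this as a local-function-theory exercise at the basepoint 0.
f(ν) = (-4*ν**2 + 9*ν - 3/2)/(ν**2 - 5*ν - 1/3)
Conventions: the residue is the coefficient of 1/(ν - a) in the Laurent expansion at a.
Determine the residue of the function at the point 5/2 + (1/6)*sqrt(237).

The factor ν**2 - 5*ν - 1/3 splits as (ν - a)(ν - a') with a = 5/2 + (1/6)*sqrt(237), a' = 5/2 - (1/6)*sqrt(237). At the order-1 pole a set g(ν) = (ν - a)*f(ν) = [-4*ν**2 + 9*ν - 3/2] / (ν - a').
Simple pole: residue = g(a) at a = 5/2 + (1/6)*sqrt(237), which is -11/2 - (91/237)*sqrt(237).

The residue is -11/2 - (91/237)*sqrt(237).


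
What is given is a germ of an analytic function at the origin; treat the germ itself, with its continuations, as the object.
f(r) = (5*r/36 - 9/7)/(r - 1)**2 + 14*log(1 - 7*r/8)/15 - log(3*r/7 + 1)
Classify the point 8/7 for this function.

The point is a logarithmic branch point.

The term (14/15)*log(1 - r/(8/7)) has argument 1 - 8/7/(8/7) = 0 at 8/7: a logarithmic (infinitely-sheeted) branch point; the remaining terms are analytic or single-valued there.


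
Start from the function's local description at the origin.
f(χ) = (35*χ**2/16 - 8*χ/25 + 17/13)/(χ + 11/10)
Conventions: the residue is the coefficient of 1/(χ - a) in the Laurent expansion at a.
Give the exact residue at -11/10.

At the order-1 pole -11/10 set g(χ) = (χ - (-11/10))*f(χ) = 35*χ**2/16 - 8*χ/25 + 17/13.
Simple pole: residue = g(a) at a = -11/10, which is 447883/104000.

The residue is 447883/104000.


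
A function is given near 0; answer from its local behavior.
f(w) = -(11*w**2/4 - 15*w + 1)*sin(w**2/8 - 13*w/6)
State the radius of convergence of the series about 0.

The factor -sin(w**2/8 - 13*w/6) is entire and contributes no finite singular point.
The polynomial part has no poles.
No finite singular points: the Taylor series at 0 converges everywhere.

The radius of convergence is infinite.


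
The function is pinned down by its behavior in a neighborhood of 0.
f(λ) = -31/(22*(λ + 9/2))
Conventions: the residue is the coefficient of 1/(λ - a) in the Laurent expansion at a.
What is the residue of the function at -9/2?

The residue is -31/22.

At the order-1 pole -9/2 set g(λ) = (λ - (-9/2))*f(λ) = -31/22.
Simple pole: residue = g(a) at a = -9/2, which is -31/22.


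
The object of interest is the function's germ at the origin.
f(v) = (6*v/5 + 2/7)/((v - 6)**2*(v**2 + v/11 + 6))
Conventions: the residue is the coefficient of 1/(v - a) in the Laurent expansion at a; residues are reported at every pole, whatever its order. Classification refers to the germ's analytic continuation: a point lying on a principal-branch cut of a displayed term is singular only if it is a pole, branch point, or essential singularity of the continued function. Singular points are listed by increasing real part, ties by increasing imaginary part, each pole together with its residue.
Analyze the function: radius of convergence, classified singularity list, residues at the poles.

Radius of convergence at 0: sqrt(6).
At (-1/22) - ((1/22)*sqrt(2903))*i: a pole of order 1; residue (2387/219024) - ((3725051/22253933520)*sqrt(2903))*i.
At (-1/22) + ((1/22)*sqrt(2903))*i: a pole of order 1; residue (2387/219024) + ((3725051/22253933520)*sqrt(2903))*i.
At 6: a pole of order 2; residue -2387/109512.


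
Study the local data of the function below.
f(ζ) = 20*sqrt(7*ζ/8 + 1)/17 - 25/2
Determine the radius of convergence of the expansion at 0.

Branch term (20/17)*sqrt(1 - ζ/(-8/7)): its argument vanishes at ζ = -8/7, a square-root branch point, modulus 8/7.
The radius of convergence is the smallest modulus among the singular points: 8/7.

The radius of convergence is 8/7.


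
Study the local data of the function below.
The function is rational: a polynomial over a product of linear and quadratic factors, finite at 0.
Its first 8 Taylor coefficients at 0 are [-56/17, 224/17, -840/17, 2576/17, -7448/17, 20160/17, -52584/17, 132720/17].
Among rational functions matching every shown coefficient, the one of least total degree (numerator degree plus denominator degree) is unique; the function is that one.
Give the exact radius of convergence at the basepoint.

No rational of total degree below 5 reproduces all 8 coefficients; solving the [0/5] Pade equations on them gives f(φ) = -7/(17*(φ - 1)**2*(φ + 1/2)**3), whose expansion matches every shown term.
Denominator factor (φ - 1)^2: pole of order 2 at 1, modulus 1.
Denominator factor (φ + 1/2)^3: pole of order 3 at -1/2, modulus 1/2.
The radius of convergence is the smallest modulus among the singular points: 1/2.

The radius of convergence is 1/2.


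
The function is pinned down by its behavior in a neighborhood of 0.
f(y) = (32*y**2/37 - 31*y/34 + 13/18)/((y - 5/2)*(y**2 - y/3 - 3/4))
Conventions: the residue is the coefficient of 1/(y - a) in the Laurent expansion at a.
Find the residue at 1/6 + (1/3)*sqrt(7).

The factor y**2 - y/3 - 3/4 splits as (y - a)(y - a') with a = 1/6 + (1/3)*sqrt(7), a' = 1/6 - (1/3)*sqrt(7). At the order-1 pole a set g(y) = (y - a)*f(y) = [(32*y**2/37 - 31*y/34 + 13/18)/(y - 5/2)] / (y - a').
Simple pole: residue = g(a) at a = 1/6 + (1/3)*sqrt(7), which is 4253/211344 - (23983/211344)*sqrt(7).

The residue is 4253/211344 - (23983/211344)*sqrt(7).


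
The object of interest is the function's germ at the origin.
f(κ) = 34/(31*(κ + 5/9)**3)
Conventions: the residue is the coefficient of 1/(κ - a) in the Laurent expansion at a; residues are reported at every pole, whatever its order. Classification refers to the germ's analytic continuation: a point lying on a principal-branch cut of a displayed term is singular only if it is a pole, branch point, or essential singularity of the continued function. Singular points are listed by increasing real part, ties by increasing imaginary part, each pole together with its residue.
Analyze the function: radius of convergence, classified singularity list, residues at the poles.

Denominator factor (κ + 5/9)^3: pole of order 3 at -5/9, modulus 5/9.
The radius of convergence is the smallest modulus among the singular points: 5/9.
At the order-3 pole -5/9 set g(κ) = (κ - (-5/9))^3*f(κ) = 34/31.
Order-3 pole: residue = g''(a)/2; g''(-5/9) = 0, so the residue is 0.

Radius of convergence at 0: 5/9.
At -5/9: a pole of order 3; residue 0.


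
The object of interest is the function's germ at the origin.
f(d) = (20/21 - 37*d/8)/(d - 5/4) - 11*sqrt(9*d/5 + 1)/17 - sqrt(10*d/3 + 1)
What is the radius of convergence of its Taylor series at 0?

Denominator factor (d - 5/4): pole of order 1 at 5/4, modulus 5/4.
Branch term (-1)*sqrt(1 - d/(-3/10)): its argument vanishes at d = -3/10, a square-root branch point, modulus 3/10.
Branch term (-11/17)*sqrt(1 - d/(-5/9)): its argument vanishes at d = -5/9, a square-root branch point, modulus 5/9.
The radius of convergence is the smallest modulus among the singular points: 3/10.

The radius of convergence is 3/10.


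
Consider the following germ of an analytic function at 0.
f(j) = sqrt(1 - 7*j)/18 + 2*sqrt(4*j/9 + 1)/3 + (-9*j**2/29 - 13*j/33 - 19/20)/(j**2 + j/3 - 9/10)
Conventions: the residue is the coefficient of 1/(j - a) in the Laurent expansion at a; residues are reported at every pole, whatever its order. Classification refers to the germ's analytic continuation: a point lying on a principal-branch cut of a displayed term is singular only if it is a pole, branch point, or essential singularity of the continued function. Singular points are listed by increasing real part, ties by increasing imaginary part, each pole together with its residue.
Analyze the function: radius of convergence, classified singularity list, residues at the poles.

Denominator factor (j**2 + j/3 - 9/10): discriminant 167/45, real irrational roots -1/6 + (1/30)*sqrt(835) and -1/6 - (1/30)*sqrt(835); poles of order 1, moduli -1/6 + (1/30)*sqrt(835) and 1/6 + (1/30)*sqrt(835).
Branch term (2/3)*sqrt(1 - j/(-9/4)): its argument vanishes at j = -9/4, a square-root branch point, modulus 9/4.
Branch term (1/18)*sqrt(1 - j/(1/7)): its argument vanishes at j = 1/7, a square-root branch point, modulus 1/7.
The radius of convergence is the smallest modulus among the singular points: 1/7.
The branch terms are analytic at -1/6 - (1/30)*sqrt(835) and contribute nothing to the residue; only the rational part matters.
The factor j**2 + j/3 - 9/10 splits as (j - a)(j - a') with a = -1/6 - (1/30)*sqrt(835), a' = -1/6 + (1/30)*sqrt(835). At the order-1 pole a set g(j) = (j - a)*(rational part) = [-9*j**2/29 - 13*j/33 - 19/20] / (j - a').
Simple pole: residue = g(a) at a = -1/6 - (1/30)*sqrt(835), which is -139/957 + (67807/3196380)*sqrt(835).
The branch terms are analytic at -1/6 + (1/30)*sqrt(835) and contribute nothing to the residue; only the rational part matters.
The factor j**2 + j/3 - 9/10 splits as (j - a)(j - a') with a = -1/6 + (1/30)*sqrt(835), a' = -1/6 - (1/30)*sqrt(835). At the order-1 pole a set g(j) = (j - a)*(rational part) = [-9*j**2/29 - 13*j/33 - 19/20] / (j - a').
Simple pole: residue = g(a) at a = -1/6 + (1/30)*sqrt(835), which is -139/957 - (67807/3196380)*sqrt(835).
List the singular points by increasing real part (a conjugate pair: the negative imaginary part first).

Radius of convergence at 0: 1/7.
At -9/4: an algebraic (square-root) branch point.
At -1/6 - (1/30)*sqrt(835): a pole of order 1; residue -139/957 + (67807/3196380)*sqrt(835).
At 1/7: an algebraic (square-root) branch point.
At -1/6 + (1/30)*sqrt(835): a pole of order 1; residue -139/957 - (67807/3196380)*sqrt(835).


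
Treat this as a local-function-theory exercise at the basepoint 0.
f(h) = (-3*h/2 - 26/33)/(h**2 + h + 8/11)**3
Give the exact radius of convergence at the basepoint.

The radius of convergence is (2/11)*sqrt(22).

Denominator factor (h**2 + h + 8/11)^3: discriminant -21/11, complex-conjugate roots (-1/2) + ((1/22)*sqrt(231))*i and (-1/2) - ((1/22)*sqrt(231))*i; poles of order 3, moduli (2/11)*sqrt(22) and (2/11)*sqrt(22).
The radius of convergence is the smallest modulus among the singular points: (2/11)*sqrt(22).


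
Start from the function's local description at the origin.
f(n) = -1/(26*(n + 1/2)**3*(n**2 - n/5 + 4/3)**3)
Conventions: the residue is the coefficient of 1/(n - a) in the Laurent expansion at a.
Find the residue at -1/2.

The residue is -1395792000/136631306513.

At the order-3 pole -1/2 set g(n) = (n - (-1/2))^3*f(n) = -1/(26*(n**2 - n/5 + 4/3)**3).
Order-3 pole: residue = g''(a)/2; g''(-1/2) = -2791584000/136631306513, so the residue is -1395792000/136631306513.


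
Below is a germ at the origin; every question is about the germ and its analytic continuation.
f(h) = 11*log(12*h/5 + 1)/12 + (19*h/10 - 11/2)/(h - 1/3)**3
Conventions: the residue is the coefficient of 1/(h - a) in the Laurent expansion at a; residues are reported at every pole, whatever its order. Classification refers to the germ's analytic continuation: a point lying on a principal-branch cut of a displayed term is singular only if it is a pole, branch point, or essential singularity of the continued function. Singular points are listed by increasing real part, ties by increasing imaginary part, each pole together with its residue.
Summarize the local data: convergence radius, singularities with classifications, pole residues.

Denominator factor (h - 1/3)^3: pole of order 3 at 1/3, modulus 1/3.
Branch term (11/12)*log(1 - h/(-5/12)): its argument vanishes at h = -5/12, a logarithmic branch point, modulus 5/12.
The radius of convergence is the smallest modulus among the singular points: 1/3.
The branch term is analytic at 1/3 and contributes nothing to the residue; only the rational part matters.
At the order-3 pole 1/3 set g(h) = (h - (1/3))^3*(rational part) = 19*h/10 - 11/2.
Order-3 pole: residue = g''(a)/2; g''(1/3) = 0, so the residue is 0.
List the singular points by increasing real part (a conjugate pair: the negative imaginary part first).

Radius of convergence at 0: 1/3.
At -5/12: a logarithmic branch point.
At 1/3: a pole of order 3; residue 0.


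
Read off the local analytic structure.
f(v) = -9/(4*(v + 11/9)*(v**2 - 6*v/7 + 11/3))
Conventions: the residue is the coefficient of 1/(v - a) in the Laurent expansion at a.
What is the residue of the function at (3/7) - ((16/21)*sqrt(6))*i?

The factor v**2 - 6*v/7 + 11/3 splits as (v - a)(v - a') with a = (3/7) - ((16/21)*sqrt(6))*i, a' = (3/7) + ((16/21)*sqrt(6))*i. At the order-1 pole a set g(v) = (v - a)*f(v) = [-9/(4*(v + 11/9))] / (v - a').
Simple pole: residue = g(a) at a = (3/7) - ((16/21)*sqrt(6))*i, which is (5103/28160) - ((7371/112640)*sqrt(6))*i.

The residue is (5103/28160) - ((7371/112640)*sqrt(6))*i.


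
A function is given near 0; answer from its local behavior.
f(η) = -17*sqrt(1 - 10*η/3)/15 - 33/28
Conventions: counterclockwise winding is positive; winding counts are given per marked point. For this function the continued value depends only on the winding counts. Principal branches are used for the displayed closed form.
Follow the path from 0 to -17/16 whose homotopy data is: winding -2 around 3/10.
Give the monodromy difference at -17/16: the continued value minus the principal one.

Continued minus principal equals 0.

The rational part is single-valued and drops out of the difference; each branch term changes only by its own monodromy.
(-17/15)*sqrt(1 - η/(3/10)): winding -2 is even, the square root returns to the same sheet, contribution 0.
Summing the contributions at η = -17/16 gives 0.


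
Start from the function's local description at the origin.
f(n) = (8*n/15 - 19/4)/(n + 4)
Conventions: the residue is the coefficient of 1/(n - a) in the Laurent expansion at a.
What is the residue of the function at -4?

At the order-1 pole -4 set g(n) = (n - (-4))*f(n) = 8*n/15 - 19/4.
Simple pole: residue = g(a) at a = -4, which is -413/60.

The residue is -413/60.


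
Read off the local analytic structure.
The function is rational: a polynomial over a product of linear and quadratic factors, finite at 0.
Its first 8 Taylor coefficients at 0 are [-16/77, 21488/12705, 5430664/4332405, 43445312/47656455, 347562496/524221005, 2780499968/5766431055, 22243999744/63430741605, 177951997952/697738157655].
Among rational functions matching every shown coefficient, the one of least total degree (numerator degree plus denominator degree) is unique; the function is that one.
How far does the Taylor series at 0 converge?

The radius of convergence is 11/8.

No rational of total degree below 3 reproduces all 8 coefficients; solving the [2/1] Pade equations on them gives f(θ) = (-θ**2/31 - 38*θ/15 + 2/7)/(θ - 11/8), whose expansion matches every shown term.
Denominator factor (θ - 11/8): pole of order 1 at 11/8, modulus 11/8.
The radius of convergence is the smallest modulus among the singular points: 11/8.


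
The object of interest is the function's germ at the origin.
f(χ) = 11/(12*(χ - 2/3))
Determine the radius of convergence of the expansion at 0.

The radius of convergence is 2/3.

Denominator factor (χ - 2/3): pole of order 1 at 2/3, modulus 2/3.
The radius of convergence is the smallest modulus among the singular points: 2/3.


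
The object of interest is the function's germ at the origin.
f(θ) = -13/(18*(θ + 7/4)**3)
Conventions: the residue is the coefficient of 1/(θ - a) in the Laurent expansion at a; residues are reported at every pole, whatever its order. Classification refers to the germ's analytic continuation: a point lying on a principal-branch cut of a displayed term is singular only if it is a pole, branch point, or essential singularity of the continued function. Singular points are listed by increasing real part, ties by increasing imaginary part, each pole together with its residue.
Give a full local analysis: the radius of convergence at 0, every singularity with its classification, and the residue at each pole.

Denominator factor (θ + 7/4)^3: pole of order 3 at -7/4, modulus 7/4.
The radius of convergence is the smallest modulus among the singular points: 7/4.
At the order-3 pole -7/4 set g(θ) = (θ - (-7/4))^3*f(θ) = -13/18.
Order-3 pole: residue = g''(a)/2; g''(-7/4) = 0, so the residue is 0.

Radius of convergence at 0: 7/4.
At -7/4: a pole of order 3; residue 0.


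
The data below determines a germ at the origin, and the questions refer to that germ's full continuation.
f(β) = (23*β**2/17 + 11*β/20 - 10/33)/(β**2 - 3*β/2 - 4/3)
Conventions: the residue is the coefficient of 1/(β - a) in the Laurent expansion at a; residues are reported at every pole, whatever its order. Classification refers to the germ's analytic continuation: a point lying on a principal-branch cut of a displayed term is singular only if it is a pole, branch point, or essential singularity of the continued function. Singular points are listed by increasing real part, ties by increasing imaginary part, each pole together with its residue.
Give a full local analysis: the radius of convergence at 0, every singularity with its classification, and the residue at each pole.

Denominator factor (β**2 - 3*β/2 - 4/3): discriminant 91/12, real irrational roots 3/4 + (1/12)*sqrt(273) and 3/4 - (1/12)*sqrt(273); poles of order 1, moduli 3/4 + (1/12)*sqrt(273) and -3/4 + (1/12)*sqrt(273).
The radius of convergence is the smallest modulus among the singular points: -3/4 + (1/12)*sqrt(273).
The factor β**2 - 3*β/2 - 4/3 splits as (β - a)(β - a') with a = 3/4 - (1/12)*sqrt(273), a' = 3/4 + (1/12)*sqrt(273). At the order-1 pole a set g(β) = (β - a)*f(β) = [23*β**2/17 + 11*β/20 - 10/33] / (β - a').
Simple pole: residue = g(a) at a = 3/4 - (1/12)*sqrt(273), which is 877/680 - (154183/2042040)*sqrt(273).
The factor β**2 - 3*β/2 - 4/3 splits as (β - a)(β - a') with a = 3/4 + (1/12)*sqrt(273), a' = 3/4 - (1/12)*sqrt(273). At the order-1 pole a set g(β) = (β - a)*f(β) = [23*β**2/17 + 11*β/20 - 10/33] / (β - a').
Simple pole: residue = g(a) at a = 3/4 + (1/12)*sqrt(273), which is 877/680 + (154183/2042040)*sqrt(273).
List the singular points by increasing real part (a conjugate pair: the negative imaginary part first).

Radius of convergence at 0: -3/4 + (1/12)*sqrt(273).
At 3/4 - (1/12)*sqrt(273): a pole of order 1; residue 877/680 - (154183/2042040)*sqrt(273).
At 3/4 + (1/12)*sqrt(273): a pole of order 1; residue 877/680 + (154183/2042040)*sqrt(273).


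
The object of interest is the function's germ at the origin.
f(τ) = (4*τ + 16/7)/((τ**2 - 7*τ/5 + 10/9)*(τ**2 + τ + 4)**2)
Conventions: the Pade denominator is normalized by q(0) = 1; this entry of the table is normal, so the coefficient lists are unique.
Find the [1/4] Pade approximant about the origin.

The Pade approximant has numerator coefficients [9/70, 1676061/7457800]; denominator coefficients [1, -101483/133175, 8923671/10654000, -615133/4261600, 9163703/21308000].

Taylor coefficients needed (expand at 0): a_0 = 9/70, a_1 = 2259/7000, a_2 = 96759/700000, a_3 = -10248741/70000000, a_4 = -1652406741/7000000000, a_5 = -123259502241/700000000000.
Write the denominator as Q(τ) = 1 + q1*τ + q2*τ^2 + q3*τ^3 + q4*τ^4. Requiring Q*f - P = O(τ^6) with deg P <= 1 kills the coefficients of τ^2..τ^5 in Q*f:
  τ^2: a_2 + q1*a_1 + q2*a_0 = 0, i.e. 96759/700000 + (2259/7000)*q1 + (9/70)*q2 = 0.
  τ^3: a_3 + q1*a_2 + q2*a_1 + q3*a_0 = 0, i.e. -10248741/70000000 + (96759/700000)*q1 + (2259/7000)*q2 + (9/70)*q3 = 0.
  τ^4: a_4 + q1*a_3 + q2*a_2 + q3*a_1 + q4*a_0 = 0, i.e. -1652406741/7000000000 + (-10248741/70000000)*q1 + (96759/700000)*q2 + (2259/7000)*q3 + (9/70)*q4 = 0.
  τ^5: a_5 + q1*a_4 + q2*a_3 + q3*a_2 + q4*a_1 = 0, i.e. -123259502241/700000000000 + (-1652406741/7000000000)*q1 + (-10248741/70000000)*q2 + (96759/700000)*q3 + (2259/7000)*q4 = 0.
Solving this linear system: q1 = -101483/133175, q2 = 8923671/10654000, q3 = -615133/4261600, q4 = 9163703/21308000.
The numerator is Q*f truncated at degree 1: P0 = a_0 = 9/70; P1 = a_1 + q1*a_0 = 1676061/7457800.


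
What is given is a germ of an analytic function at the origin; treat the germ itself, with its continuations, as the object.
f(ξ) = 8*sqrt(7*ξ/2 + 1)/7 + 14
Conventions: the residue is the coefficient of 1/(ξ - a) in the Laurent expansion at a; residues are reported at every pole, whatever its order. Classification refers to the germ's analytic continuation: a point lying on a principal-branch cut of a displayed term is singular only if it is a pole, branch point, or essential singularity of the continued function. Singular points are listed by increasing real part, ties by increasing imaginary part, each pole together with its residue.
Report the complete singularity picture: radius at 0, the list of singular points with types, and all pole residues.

Radius of convergence at 0: 2/7.
At -2/7: an algebraic (square-root) branch point.

Branch term (8/7)*sqrt(1 - ξ/(-2/7)): its argument vanishes at ξ = -2/7, a square-root branch point, modulus 2/7.
The radius of convergence is the smallest modulus among the singular points: 2/7.
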